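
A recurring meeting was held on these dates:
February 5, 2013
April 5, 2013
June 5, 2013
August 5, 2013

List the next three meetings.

Each date is the 5th; the gaps (59, 61, 61) track the month lengths.
The rule is the 5th of every 2 months.
Next: October 2013 → October 5, 2013.
December 2013: December 5, 2013.
February 2014: February 5, 2014.

October 5, 2013; December 5, 2013; February 5, 2014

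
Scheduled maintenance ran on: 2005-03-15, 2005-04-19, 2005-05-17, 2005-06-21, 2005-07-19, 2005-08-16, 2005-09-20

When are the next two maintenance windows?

Gaps: 35, 28, 35, 28, 28, 35 days — a mix of 28 and 35. Every date is a Tuesday.
Each is the 3rd Tuesday of its month.
October 2005 — 3rd Tuesday is 2005-10-18.
3rd Tuesday of November 2005: 2005-11-15.

2005-10-18, 2005-11-15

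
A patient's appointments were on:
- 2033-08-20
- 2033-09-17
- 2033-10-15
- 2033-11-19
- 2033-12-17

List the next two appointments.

2034-01-21, 2034-02-18

Gaps: 28, 28, 35, 28 days — a mix of 28 and 35. Every date is a Saturday.
Each is the 3rd Saturday of its month.
January 2034 — 3rd Saturday is 2034-01-21.
February 2034 — 3rd Saturday is 2034-02-18.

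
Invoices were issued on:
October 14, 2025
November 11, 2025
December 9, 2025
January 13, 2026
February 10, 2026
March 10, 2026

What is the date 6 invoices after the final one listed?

September 8, 2026

Gaps: 28, 28, 35, 28, 28 days — a mix of 28 and 35. Every date is a Tuesday.
Each is the 2nd Tuesday of its month.
2nd Tuesday of April 2026: April 14, 2026.
May 2026 — 2nd Tuesday is May 12, 2026.
2nd Tuesday of June 2026: June 9, 2026.
2nd Tuesday of July 2026: July 14, 2026.
2nd Tuesday of August 2026: August 11, 2026.
2nd Tuesday of September 2026: September 8, 2026.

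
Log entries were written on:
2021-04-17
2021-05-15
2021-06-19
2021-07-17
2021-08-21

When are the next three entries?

2021-09-18, 2021-10-16, 2021-11-20

These are Saturdays at 28- or 35-day spacing (28, 35, 28, 35).
The pattern: 3rd Saturday of the month.
3rd Saturday of September 2021: 2021-09-18.
October 2021 — 3rd Saturday is 2021-10-16.
3rd Saturday of November 2021: 2021-11-20.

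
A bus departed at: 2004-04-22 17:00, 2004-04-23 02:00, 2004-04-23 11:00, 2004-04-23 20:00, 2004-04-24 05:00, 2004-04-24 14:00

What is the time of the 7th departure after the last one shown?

The interval is a steady 9 hours (9, 9, 9, 9, 9).
2004-04-24 14:00 + 9 h = 2004-04-24 23:00.
2004-04-24 23:00 + 9 h = 2004-04-25 08:00.
2004-04-25 08:00 + 9 h = 2004-04-25 17:00.
2004-04-25 17:00 + 9 h = 2004-04-26 02:00.
2004-04-26 02:00 + 9 h = 2004-04-26 11:00.
2004-04-26 11:00 + 9 h = 2004-04-26 20:00.
2004-04-26 20:00 + 9 h = 2004-04-27 05:00.

2004-04-27 05:00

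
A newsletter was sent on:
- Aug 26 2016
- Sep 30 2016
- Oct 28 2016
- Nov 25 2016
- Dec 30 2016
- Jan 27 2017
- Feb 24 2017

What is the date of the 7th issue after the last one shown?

Sep 29 2017

All Fridays; the gaps (35, 28, 28, 35, 28, 28) vary with month length.
This is the last Friday of each month.
Last Friday of March 2017: Mar 31 2017.
April 2017 ends with Friday Apr 28 2017.
May 2017 ends with Friday May 26 2017.
June 2017 ends with Friday Jun 30 2017.
July 2017 ends with Friday Jul 28 2017.
August 2017 ends with Friday Aug 25 2017.
Last Friday of September 2017: Sep 29 2017.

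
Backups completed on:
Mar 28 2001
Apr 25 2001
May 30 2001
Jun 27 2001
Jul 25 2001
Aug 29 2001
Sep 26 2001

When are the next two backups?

These are Wednesdays with 28, 35, 28, 28, 35, 28-day gaps.
Each is the final Wednesday of its month — May 30 2001 is past the 28th, so '4th Wednesday' doesn't fit.
Last Wednesday of October 2001: Oct 31 2001.
Last Wednesday of November 2001: Nov 28 2001.

Oct 31 2001, Nov 28 2001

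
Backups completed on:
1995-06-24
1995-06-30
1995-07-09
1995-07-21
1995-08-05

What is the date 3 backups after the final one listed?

1995-10-07

Intervals are 6, 9, 12, 15 days — an arithmetic progression with common difference 3.
Next gap: 18 days. 1995-08-05 + 18 days = 1995-08-23.
Next gap: 21 days. 1995-08-23 + 21 days = 1995-09-13.
Next gap: 24 days. 1995-09-13 + 24 days = 1995-10-07.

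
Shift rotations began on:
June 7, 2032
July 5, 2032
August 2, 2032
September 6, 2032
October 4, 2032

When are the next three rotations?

November 1, 2032; December 6, 2032; January 3, 2033

All dates are Mondays, 28, 28, 35, 28 days apart.
Specifically, the 1st Monday of each month.
1st Monday of November 2032: November 1, 2032.
1st Monday of December 2032: December 6, 2032.
January 2033 — 1st Monday is January 3, 2033.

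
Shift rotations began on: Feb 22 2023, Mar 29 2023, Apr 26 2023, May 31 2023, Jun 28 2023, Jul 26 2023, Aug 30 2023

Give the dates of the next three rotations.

Sep 27 2023, Oct 25 2023, Nov 29 2023

These are Wednesdays with 35, 28, 35, 28, 28, 35-day gaps.
Each is the final Wednesday of its month — Mar 29 2023 is past the 28th, so '4th Wednesday' doesn't fit.
September 2023 ends with Wednesday Sep 27 2023.
Last Wednesday of October 2023: Oct 25 2023.
Last Wednesday of November 2023: Nov 29 2023.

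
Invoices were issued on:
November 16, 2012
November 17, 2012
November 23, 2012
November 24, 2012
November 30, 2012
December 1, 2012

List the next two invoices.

December 7, 2012; December 8, 2012

Every event lands on a Friday or Saturday (gaps cycle 1, 6, 1, 6, 1).
So the schedule is: every Friday and Saturday.
The following Friday is December 7, 2012.
The following Saturday is December 8, 2012.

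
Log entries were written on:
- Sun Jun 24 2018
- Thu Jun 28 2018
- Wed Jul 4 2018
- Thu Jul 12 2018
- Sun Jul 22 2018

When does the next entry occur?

The spacing grows by 2 each time: 4, 6, 8, 10 days.
Next gap: 12 days. Sun Jul 22 2018 + 12 days = Fri Aug 3 2018.

Fri Aug 3 2018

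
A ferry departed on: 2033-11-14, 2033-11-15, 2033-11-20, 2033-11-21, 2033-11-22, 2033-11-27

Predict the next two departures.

2033-11-28, 2033-11-29

The gap pattern 1, 5, 1, 1, 5 repeats every 3 events.
These are the Mondays, Tuesdays and Sundays of each week.
Next Monday: 2033-11-28.
The following Tuesday is 2033-11-29.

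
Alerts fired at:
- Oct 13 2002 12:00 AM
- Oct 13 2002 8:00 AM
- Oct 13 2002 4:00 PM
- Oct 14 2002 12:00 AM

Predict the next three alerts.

Gaps: 8, 8, 8 hours — each event is 8 hours after the previous one.
Oct 14 2002 12:00 AM + 8 h = Oct 14 2002 8:00 AM.
Oct 14 2002 8:00 AM + 8 h = Oct 14 2002 4:00 PM.
Oct 14 2002 4:00 PM + 8 h = Oct 15 2002 12:00 AM.

Oct 14 2002 8:00 AM, Oct 14 2002 4:00 PM, Oct 15 2002 12:00 AM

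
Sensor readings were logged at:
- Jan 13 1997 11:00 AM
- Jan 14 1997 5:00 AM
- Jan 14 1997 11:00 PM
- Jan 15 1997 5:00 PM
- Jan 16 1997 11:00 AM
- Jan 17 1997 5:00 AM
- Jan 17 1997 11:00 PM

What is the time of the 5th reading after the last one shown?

Jan 21 1997 5:00 PM

The interval is a steady 18 hours (18, 18, 18, 18, 18, 18).
Jan 17 1997 11:00 PM + 18 h = Jan 18 1997 5:00 PM.
Jan 18 1997 5:00 PM + 18 h = Jan 19 1997 11:00 AM.
Jan 19 1997 11:00 AM + 18 h = Jan 20 1997 5:00 AM.
Jan 20 1997 5:00 AM + 18 h = Jan 20 1997 11:00 PM.
Jan 20 1997 11:00 PM + 18 h = Jan 21 1997 5:00 PM.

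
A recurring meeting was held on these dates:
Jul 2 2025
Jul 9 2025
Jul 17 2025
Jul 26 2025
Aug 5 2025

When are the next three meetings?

The spacing grows by 1 each time: 7, 8, 9, 10 days.
Next gap: 11 days. Aug 5 2025 + 11 days = Aug 16 2025.
Next gap: 12 days. Aug 16 2025 + 12 days = Aug 28 2025.
Next gap: 13 days. Aug 28 2025 + 13 days = Sep 10 2025.

Aug 16 2025, Aug 28 2025, Sep 10 2025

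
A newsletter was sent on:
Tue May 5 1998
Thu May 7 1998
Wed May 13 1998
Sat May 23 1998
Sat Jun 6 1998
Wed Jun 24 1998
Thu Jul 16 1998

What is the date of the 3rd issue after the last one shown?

Wed Oct 14 1998

Intervals are 2, 6, 10, 14, 18, 22 days — an arithmetic progression with common difference 4.
Next gap: 26 days. Thu Jul 16 1998 + 26 days = Tue Aug 11 1998.
Next gap: 30 days. Tue Aug 11 1998 + 30 days = Thu Sep 10 1998.
Next gap: 34 days. Thu Sep 10 1998 + 34 days = Wed Oct 14 1998.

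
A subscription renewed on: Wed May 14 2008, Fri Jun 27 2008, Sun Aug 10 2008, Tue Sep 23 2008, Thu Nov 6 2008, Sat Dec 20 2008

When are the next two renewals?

Mon Feb 2 2009, Wed Mar 18 2009

Every event comes 44 days after the last (44, 44, 44, 44, 44).
Sat Dec 20 2008 + 44 days = Mon Feb 2 2009.
Mon Feb 2 2009 + 44 days = Wed Mar 18 2009.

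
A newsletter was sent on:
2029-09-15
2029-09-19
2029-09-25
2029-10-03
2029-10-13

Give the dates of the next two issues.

2029-10-25, 2029-11-08

Intervals are 4, 6, 8, 10 days — an arithmetic progression with common difference 2.
Next gap: 12 days. 2029-10-13 + 12 days = 2029-10-25.
Next gap: 14 days. 2029-10-25 + 14 days = 2029-11-08.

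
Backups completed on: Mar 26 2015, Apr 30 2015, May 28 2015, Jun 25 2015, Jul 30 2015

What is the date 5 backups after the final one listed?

Every date is a Thursday; gaps 35, 28, 28, 35 days.
Each is the last Thursday of its month (at least one falls on the 29th or later, ruling out '4th Thursday').
August 2015 ends with Thursday Aug 27 2015.
September 2015 ends with Thursday Sep 24 2015.
Last Thursday of October 2015: Oct 29 2015.
Last Thursday of November 2015: Nov 26 2015.
Last Thursday of December 2015: Dec 31 2015.

Dec 31 2015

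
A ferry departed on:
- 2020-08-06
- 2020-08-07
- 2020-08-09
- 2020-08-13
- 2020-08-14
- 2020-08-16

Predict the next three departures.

The gap pattern 1, 2, 4, 1, 2 repeats every 3 events.
These are the Thursdays, Fridays and Sundays of each week.
Next Thursday: 2020-08-20.
Next Friday: 2020-08-21.
Next Sunday: 2020-08-23.

2020-08-20, 2020-08-21, 2020-08-23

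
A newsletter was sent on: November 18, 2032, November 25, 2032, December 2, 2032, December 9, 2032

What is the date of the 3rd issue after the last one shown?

Gaps between consecutive events: 7, 7, 7 days — a constant 7-day interval.
December 9, 2032 + 7 days = December 16, 2032.
December 16, 2032 + 7 days = December 23, 2032.
December 23, 2032 + 7 days = December 30, 2032.

December 30, 2032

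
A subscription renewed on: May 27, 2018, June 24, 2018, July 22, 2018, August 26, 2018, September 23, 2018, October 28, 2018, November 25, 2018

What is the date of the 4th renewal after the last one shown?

All dates are Sundays, 28, 28, 35, 28, 35, 28 days apart.
Specifically, the 4th Sunday of each month.
December 2018 — 4th Sunday is December 23, 2018.
January 2019 — 4th Sunday is January 27, 2019.
February 2019 — 4th Sunday is February 24, 2019.
March 2019 — 4th Sunday is March 24, 2019.

March 24, 2019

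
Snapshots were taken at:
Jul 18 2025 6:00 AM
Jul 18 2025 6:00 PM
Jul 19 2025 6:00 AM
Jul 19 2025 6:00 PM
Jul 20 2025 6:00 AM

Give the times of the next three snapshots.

The interval is a steady 12 hours (12, 12, 12, 12).
Jul 20 2025 6:00 AM + 12 h = Jul 20 2025 6:00 PM.
Jul 20 2025 6:00 PM + 12 h = Jul 21 2025 6:00 AM.
Jul 21 2025 6:00 AM + 12 h = Jul 21 2025 6:00 PM.

Jul 20 2025 6:00 PM, Jul 21 2025 6:00 AM, Jul 21 2025 6:00 PM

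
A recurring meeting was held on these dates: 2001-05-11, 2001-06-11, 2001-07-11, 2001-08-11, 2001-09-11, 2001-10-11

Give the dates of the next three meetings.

2001-11-11, 2001-12-11, 2002-01-11

The day-of-month is always 11 (31, 30, 31, 31, 30 days between events).
So this recurs on the 11th of each month.
Next: November 2001 → 2001-11-11.
December 2001: 2001-12-11.
January 2002: 2002-01-11.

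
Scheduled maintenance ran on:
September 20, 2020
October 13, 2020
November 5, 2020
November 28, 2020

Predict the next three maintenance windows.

December 21, 2020; January 13, 2021; February 5, 2021

Gaps between consecutive events: 23, 23, 23 days — a constant 23-day interval.
November 28, 2020 + 23 days = December 21, 2020.
December 21, 2020 + 23 days = January 13, 2021.
January 13, 2021 + 23 days = February 5, 2021.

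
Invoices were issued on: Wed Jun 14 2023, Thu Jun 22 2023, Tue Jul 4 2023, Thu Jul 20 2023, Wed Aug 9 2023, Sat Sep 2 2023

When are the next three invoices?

Gaps: 8, 12, 16, 20, 24 days — each gap is 4 larger than the previous one.
Next gap: 28 days. Sat Sep 2 2023 + 28 days = Sat Sep 30 2023.
Next gap: 32 days. Sat Sep 30 2023 + 32 days = Wed Nov 1 2023.
Next gap: 36 days. Wed Nov 1 2023 + 36 days = Thu Dec 7 2023.

Sat Sep 30 2023, Wed Nov 1 2023, Thu Dec 7 2023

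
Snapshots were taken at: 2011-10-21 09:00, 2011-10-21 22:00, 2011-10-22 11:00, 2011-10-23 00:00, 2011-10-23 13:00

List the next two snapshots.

The interval is a steady 13 hours (13, 13, 13, 13).
2011-10-23 13:00 + 13 h = 2011-10-24 02:00.
2011-10-24 02:00 + 13 h = 2011-10-24 15:00.

2011-10-24 02:00, 2011-10-24 15:00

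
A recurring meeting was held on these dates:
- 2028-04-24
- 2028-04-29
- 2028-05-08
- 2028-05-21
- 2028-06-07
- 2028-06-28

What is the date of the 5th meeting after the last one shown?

2028-12-10

The spacing grows by 4 each time: 5, 9, 13, 17, 21 days.
Next gap: 25 days. 2028-06-28 + 25 days = 2028-07-23.
Next gap: 29 days. 2028-07-23 + 29 days = 2028-08-21.
Next gap: 33 days. 2028-08-21 + 33 days = 2028-09-23.
Next gap: 37 days. 2028-09-23 + 37 days = 2028-10-30.
Next gap: 41 days. 2028-10-30 + 41 days = 2028-12-10.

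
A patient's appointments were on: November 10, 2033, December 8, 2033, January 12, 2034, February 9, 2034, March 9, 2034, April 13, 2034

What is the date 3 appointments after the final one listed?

July 13, 2034

All dates are Thursdays, 28, 35, 28, 28, 35 days apart.
Specifically, the 2nd Thursday of each month.
2nd Thursday of May 2034: May 11, 2034.
2nd Thursday of June 2034: June 8, 2034.
July 2034 — 2nd Thursday is July 13, 2034.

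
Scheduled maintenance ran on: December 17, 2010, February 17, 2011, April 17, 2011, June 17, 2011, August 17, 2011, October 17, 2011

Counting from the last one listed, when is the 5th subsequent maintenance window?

Gaps: 62, 59, 61, 61, 61 days — not constant. Every event is on the 17th of the month.
Pattern: the 17th of every 2 months.
Next: December 2011 → December 17, 2011.
February 2012: February 17, 2012.
Next: April 2012 → April 17, 2012.
Next: June 2012 → June 17, 2012.
August 2012: August 17, 2012.

August 17, 2012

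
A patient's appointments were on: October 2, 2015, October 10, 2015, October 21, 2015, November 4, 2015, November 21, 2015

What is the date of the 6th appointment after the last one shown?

May 4, 2016

Gaps: 8, 11, 14, 17 days — each gap is 3 larger than the previous one.
Next gap: 20 days. November 21, 2015 + 20 days = December 11, 2015.
Next gap: 23 days. December 11, 2015 + 23 days = January 3, 2016.
Next gap: 26 days. January 3, 2016 + 26 days = January 29, 2016.
Next gap: 29 days. January 29, 2016 + 29 days = February 27, 2016.
Next gap: 32 days. February 27, 2016 + 32 days = March 30, 2016.
Next gap: 35 days. March 30, 2016 + 35 days = May 4, 2016.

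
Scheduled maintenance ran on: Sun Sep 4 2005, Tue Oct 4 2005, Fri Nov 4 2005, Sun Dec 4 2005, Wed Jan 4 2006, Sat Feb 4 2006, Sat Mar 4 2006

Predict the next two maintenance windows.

Gaps: 30, 31, 30, 31, 31, 28 days — not constant. Every event is on the 4th of the month.
Pattern: the 4th of each month.
April 2006: Tue Apr 4 2006.
May 2006: Thu May 4 2006.

Tue Apr 4 2006, Thu May 4 2006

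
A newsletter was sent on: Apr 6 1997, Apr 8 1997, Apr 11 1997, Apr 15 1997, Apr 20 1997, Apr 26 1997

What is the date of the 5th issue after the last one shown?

The spacing grows by 1 each time: 2, 3, 4, 5, 6 days.
Next gap: 7 days. Apr 26 1997 + 7 days = May 3 1997.
Next gap: 8 days. May 3 1997 + 8 days = May 11 1997.
Next gap: 9 days. May 11 1997 + 9 days = May 20 1997.
Next gap: 10 days. May 20 1997 + 10 days = May 30 1997.
Next gap: 11 days. May 30 1997 + 11 days = Jun 10 1997.

Jun 10 1997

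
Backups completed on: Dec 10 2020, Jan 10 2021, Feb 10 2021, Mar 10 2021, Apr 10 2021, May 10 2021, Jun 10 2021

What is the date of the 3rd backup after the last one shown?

The day-of-month is always 10 (31, 31, 28, 31, 30, 31 days between events).
So this recurs on the 10th of each month.
July 2021: Jul 10 2021.
Next: August 2021 → Aug 10 2021.
September 2021: Sep 10 2021.

Sep 10 2021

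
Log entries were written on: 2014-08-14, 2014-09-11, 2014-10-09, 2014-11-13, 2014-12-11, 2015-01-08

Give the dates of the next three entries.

2015-02-12, 2015-03-12, 2015-04-09

These are Thursdays at 28- or 35-day spacing (28, 28, 35, 28, 28).
The pattern: 2nd Thursday of the month.
February 2015 — 2nd Thursday is 2015-02-12.
March 2015 — 2nd Thursday is 2015-03-12.
2nd Thursday of April 2015: 2015-04-09.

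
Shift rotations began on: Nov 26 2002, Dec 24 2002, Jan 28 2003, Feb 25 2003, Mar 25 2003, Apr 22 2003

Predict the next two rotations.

May 27 2003, Jun 24 2003

These are Tuesdays at 28- or 35-day spacing (28, 35, 28, 28, 28).
The pattern: 4th Tuesday of the month.
May 2003 — 4th Tuesday is May 27 2003.
June 2003 — 4th Tuesday is Jun 24 2003.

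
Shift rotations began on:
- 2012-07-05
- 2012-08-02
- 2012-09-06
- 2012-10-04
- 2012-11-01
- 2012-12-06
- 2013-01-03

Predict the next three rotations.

2013-02-07, 2013-03-07, 2013-04-04

Gaps: 28, 35, 28, 28, 35, 28 days — a mix of 28 and 35. Every date is a Thursday.
Each is the 1st Thursday of its month.
1st Thursday of February 2013: 2013-02-07.
1st Thursday of March 2013: 2013-03-07.
April 2013 — 1st Thursday is 2013-04-04.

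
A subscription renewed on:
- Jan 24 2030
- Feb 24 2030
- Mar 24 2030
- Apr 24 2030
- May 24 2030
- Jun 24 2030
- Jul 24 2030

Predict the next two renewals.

Aug 24 2030, Sep 24 2030

Gaps: 31, 28, 31, 30, 31, 30 days — not constant. Every event is on the 24th of the month.
Pattern: the 24th of each month.
Next: August 2030 → Aug 24 2030.
Next: September 2030 → Sep 24 2030.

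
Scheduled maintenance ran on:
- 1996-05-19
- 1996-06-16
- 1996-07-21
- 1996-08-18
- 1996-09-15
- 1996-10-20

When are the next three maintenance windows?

1996-11-17, 1996-12-15, 1997-01-19

Gaps: 28, 35, 28, 28, 35 days — a mix of 28 and 35. Every date is a Sunday.
Each is the 3rd Sunday of its month.
November 1996 — 3rd Sunday is 1996-11-17.
December 1996 — 3rd Sunday is 1996-12-15.
January 1997 — 3rd Sunday is 1997-01-19.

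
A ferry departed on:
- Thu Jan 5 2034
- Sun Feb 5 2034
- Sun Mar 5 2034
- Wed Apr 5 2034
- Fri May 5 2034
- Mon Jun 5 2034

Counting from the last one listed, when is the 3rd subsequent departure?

Tue Sep 5 2034

Each date is the 5th; the gaps (31, 28, 31, 30, 31) track the month lengths.
The rule is the 5th of each month.
July 2034: Wed Jul 5 2034.
Next: August 2034 → Sat Aug 5 2034.
Next: September 2034 → Tue Sep 5 2034.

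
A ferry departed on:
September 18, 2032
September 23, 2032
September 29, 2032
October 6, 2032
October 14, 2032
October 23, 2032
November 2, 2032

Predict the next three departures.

The spacing grows by 1 each time: 5, 6, 7, 8, 9, 10 days.
Next gap: 11 days. November 2, 2032 + 11 days = November 13, 2032.
Next gap: 12 days. November 13, 2032 + 12 days = November 25, 2032.
Next gap: 13 days. November 25, 2032 + 13 days = December 8, 2032.

November 13, 2032; November 25, 2032; December 8, 2032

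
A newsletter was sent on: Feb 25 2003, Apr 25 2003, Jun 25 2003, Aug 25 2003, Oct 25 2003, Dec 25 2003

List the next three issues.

Each date is the 25th; the gaps (59, 61, 61, 61, 61) track the month lengths.
The rule is the 25th of every 2 months.
Next: February 2004 → Feb 25 2004.
April 2004: Apr 25 2004.
June 2004: Jun 25 2004.

Feb 25 2004, Apr 25 2004, Jun 25 2004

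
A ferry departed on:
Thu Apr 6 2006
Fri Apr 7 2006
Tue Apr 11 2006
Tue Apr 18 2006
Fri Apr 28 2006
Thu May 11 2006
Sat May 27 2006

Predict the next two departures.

The spacing grows by 3 each time: 1, 4, 7, 10, 13, 16 days.
Next gap: 19 days. Sat May 27 2006 + 19 days = Thu Jun 15 2006.
Next gap: 22 days. Thu Jun 15 2006 + 22 days = Fri Jul 7 2006.

Thu Jun 15 2006, Fri Jul 7 2006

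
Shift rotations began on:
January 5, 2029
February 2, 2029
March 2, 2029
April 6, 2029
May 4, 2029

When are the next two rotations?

These are Fridays at 28- or 35-day spacing (28, 28, 35, 28).
The pattern: 1st Friday of the month.
June 2029 — 1st Friday is June 1, 2029.
July 2029 — 1st Friday is July 6, 2029.

June 1, 2029; July 6, 2029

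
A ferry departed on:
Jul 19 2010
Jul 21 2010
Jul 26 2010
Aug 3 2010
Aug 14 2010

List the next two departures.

Gaps: 2, 5, 8, 11 days — each gap is 3 larger than the previous one.
Next gap: 14 days. Aug 14 2010 + 14 days = Aug 28 2010.
Next gap: 17 days. Aug 28 2010 + 17 days = Sep 14 2010.

Aug 28 2010, Sep 14 2010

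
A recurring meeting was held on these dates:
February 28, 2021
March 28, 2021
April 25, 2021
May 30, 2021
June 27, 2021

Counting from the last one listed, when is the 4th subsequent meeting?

October 31, 2021

These are Sundays with 28, 28, 35, 28-day gaps.
Each is the final Sunday of its month — May 30, 2021 is past the 28th, so '4th Sunday' doesn't fit.
July 2021 ends with Sunday July 25, 2021.
August 2021 ends with Sunday August 29, 2021.
Last Sunday of September 2021: September 26, 2021.
October 2021 ends with Sunday October 31, 2021.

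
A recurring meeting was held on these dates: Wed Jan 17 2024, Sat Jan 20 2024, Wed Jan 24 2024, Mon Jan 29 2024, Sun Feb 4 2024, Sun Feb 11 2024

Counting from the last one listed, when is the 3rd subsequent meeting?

Gaps: 3, 4, 5, 6, 7 days — each gap is 1 larger than the previous one.
Next gap: 8 days. Sun Feb 11 2024 + 8 days = Mon Feb 19 2024.
Next gap: 9 days. Mon Feb 19 2024 + 9 days = Wed Feb 28 2024.
Next gap: 10 days. Wed Feb 28 2024 + 10 days = Sat Mar 9 2024.

Sat Mar 9 2024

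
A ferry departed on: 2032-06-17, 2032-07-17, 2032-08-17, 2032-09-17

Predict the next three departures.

The day-of-month is always 17 (30, 31, 31 days between events).
So this recurs on the 17th of each month.
October 2032: 2032-10-17.
November 2032: 2032-11-17.
Next: December 2032 → 2032-12-17.

2032-10-17, 2032-11-17, 2032-12-17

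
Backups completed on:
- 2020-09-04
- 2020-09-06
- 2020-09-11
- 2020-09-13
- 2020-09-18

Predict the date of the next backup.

2020-09-20

Gaps: 2, 5, 2, 5 days — not constant, but cyclic with period 2.
The events fall on every Friday and Sunday.
The following Sunday is 2020-09-20.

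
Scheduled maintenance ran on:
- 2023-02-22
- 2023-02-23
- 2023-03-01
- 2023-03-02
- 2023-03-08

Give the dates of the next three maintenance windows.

Every event lands on a Wednesday or Thursday (gaps cycle 1, 6, 1, 6).
So the schedule is: every Wednesday and Thursday.
Next Thursday: 2023-03-09.
The following Wednesday is 2023-03-15.
The following Thursday is 2023-03-16.

2023-03-09, 2023-03-15, 2023-03-16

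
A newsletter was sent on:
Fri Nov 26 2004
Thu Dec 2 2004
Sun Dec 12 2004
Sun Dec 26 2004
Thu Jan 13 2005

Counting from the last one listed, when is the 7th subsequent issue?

Gaps: 6, 10, 14, 18 days — each gap is 4 larger than the previous one.
Next gap: 22 days. Thu Jan 13 2005 + 22 days = Fri Feb 4 2005.
Next gap: 26 days. Fri Feb 4 2005 + 26 days = Wed Mar 2 2005.
Next gap: 30 days. Wed Mar 2 2005 + 30 days = Fri Apr 1 2005.
Next gap: 34 days. Fri Apr 1 2005 + 34 days = Thu May 5 2005.
Next gap: 38 days. Thu May 5 2005 + 38 days = Sun Jun 12 2005.
Next gap: 42 days. Sun Jun 12 2005 + 42 days = Sun Jul 24 2005.
Next gap: 46 days. Sun Jul 24 2005 + 46 days = Thu Sep 8 2005.

Thu Sep 8 2005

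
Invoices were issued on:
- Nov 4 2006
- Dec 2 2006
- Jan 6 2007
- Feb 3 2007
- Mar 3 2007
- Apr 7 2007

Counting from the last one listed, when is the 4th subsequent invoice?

Aug 4 2007

These are Saturdays at 28- or 35-day spacing (28, 35, 28, 28, 35).
The pattern: 1st Saturday of the month.
May 2007 — 1st Saturday is May 5 2007.
1st Saturday of June 2007: Jun 2 2007.
July 2007 — 1st Saturday is Jul 7 2007.
August 2007 — 1st Saturday is Aug 4 2007.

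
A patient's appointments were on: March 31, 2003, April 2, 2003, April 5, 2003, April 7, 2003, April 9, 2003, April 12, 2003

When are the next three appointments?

Gaps: 2, 3, 2, 2, 3 days — not constant, but cyclic with period 3.
The events fall on every Monday, Wednesday and Saturday.
Next Monday: April 14, 2003.
The following Wednesday is April 16, 2003.
Next Saturday: April 19, 2003.

April 14, 2003; April 16, 2003; April 19, 2003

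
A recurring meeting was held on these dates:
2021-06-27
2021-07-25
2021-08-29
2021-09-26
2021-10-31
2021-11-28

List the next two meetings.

2021-12-26, 2022-01-30

Every date is a Sunday; gaps 28, 35, 28, 35, 28 days.
Each is the last Sunday of its month (at least one falls on the 29th or later, ruling out '4th Sunday').
December 2021 ends with Sunday 2021-12-26.
Last Sunday of January 2022: 2022-01-30.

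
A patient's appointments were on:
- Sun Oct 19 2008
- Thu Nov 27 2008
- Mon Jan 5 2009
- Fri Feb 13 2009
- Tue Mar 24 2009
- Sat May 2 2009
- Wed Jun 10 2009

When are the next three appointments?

The spacing is 39, 39, 39, 39, 39, 39 days — always 39 days.
Wed Jun 10 2009 + 39 days = Sun Jul 19 2009.
Sun Jul 19 2009 + 39 days = Thu Aug 27 2009.
Thu Aug 27 2009 + 39 days = Mon Oct 5 2009.

Sun Jul 19 2009, Thu Aug 27 2009, Mon Oct 5 2009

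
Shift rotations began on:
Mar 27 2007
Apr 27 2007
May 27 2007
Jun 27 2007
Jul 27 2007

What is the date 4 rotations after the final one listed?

Nov 27 2007

The day-of-month is always 27 (31, 30, 31, 30 days between events).
So this recurs on the 27th of each month.
August 2007: Aug 27 2007.
September 2007: Sep 27 2007.
Next: October 2007 → Oct 27 2007.
November 2007: Nov 27 2007.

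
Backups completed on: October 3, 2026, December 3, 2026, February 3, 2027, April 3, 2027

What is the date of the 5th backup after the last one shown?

Gaps: 61, 62, 59 days — not constant. Every event is on the 3rd of the month.
Pattern: the 3rd of every 2 months.
Next: June 2027 → June 3, 2027.
Next: August 2027 → August 3, 2027.
Next: October 2027 → October 3, 2027.
Next: December 2027 → December 3, 2027.
Next: February 2028 → February 3, 2028.

February 3, 2028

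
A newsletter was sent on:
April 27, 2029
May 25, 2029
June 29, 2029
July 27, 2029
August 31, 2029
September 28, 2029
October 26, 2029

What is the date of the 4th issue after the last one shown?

These are Fridays with 28, 35, 28, 35, 28, 28-day gaps.
Each is the final Friday of its month — June 29, 2029 is past the 28th, so '4th Friday' doesn't fit.
Last Friday of November 2029: November 30, 2029.
Last Friday of December 2029: December 28, 2029.
Last Friday of January 2030: January 25, 2030.
Last Friday of February 2030: February 22, 2030.

February 22, 2030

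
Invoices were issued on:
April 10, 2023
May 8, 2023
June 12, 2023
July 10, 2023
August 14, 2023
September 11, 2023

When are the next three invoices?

All dates are Mondays, 28, 35, 28, 35, 28 days apart.
Specifically, the 2nd Monday of each month.
2nd Monday of October 2023: October 9, 2023.
2nd Monday of November 2023: November 13, 2023.
2nd Monday of December 2023: December 11, 2023.

October 9, 2023; November 13, 2023; December 11, 2023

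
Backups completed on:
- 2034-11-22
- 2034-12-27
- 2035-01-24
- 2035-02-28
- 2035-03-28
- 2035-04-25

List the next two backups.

All dates are Wednesdays, 35, 28, 35, 28, 28 days apart.
Specifically, the 4th Wednesday of each month.
May 2035 — 4th Wednesday is 2035-05-23.
4th Wednesday of June 2035: 2035-06-27.

2035-05-23, 2035-06-27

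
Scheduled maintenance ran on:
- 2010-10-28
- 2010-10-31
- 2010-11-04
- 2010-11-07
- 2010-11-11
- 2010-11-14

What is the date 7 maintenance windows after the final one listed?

2010-12-09

Gaps: 3, 4, 3, 4, 3 days — not constant, but cyclic with period 2.
The events fall on every Thursday and Sunday.
The following Thursday is 2010-11-18.
Next Sunday: 2010-11-21.
The following Thursday is 2010-11-25.
The following Sunday is 2010-11-28.
The following Thursday is 2010-12-02.
Next Sunday: 2010-12-05.
The following Thursday is 2010-12-09.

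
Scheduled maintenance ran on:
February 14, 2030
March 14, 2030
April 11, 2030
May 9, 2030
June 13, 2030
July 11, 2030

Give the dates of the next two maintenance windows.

August 8, 2030; September 12, 2030

Gaps: 28, 28, 28, 35, 28 days — a mix of 28 and 35. Every date is a Thursday.
Each is the 2nd Thursday of its month.
August 2030 — 2nd Thursday is August 8, 2030.
September 2030 — 2nd Thursday is September 12, 2030.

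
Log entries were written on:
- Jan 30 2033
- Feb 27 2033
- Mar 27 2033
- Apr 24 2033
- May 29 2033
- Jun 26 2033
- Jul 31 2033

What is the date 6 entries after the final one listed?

Every date is a Sunday; gaps 28, 28, 28, 35, 28, 35 days.
Each is the last Sunday of its month (at least one falls on the 29th or later, ruling out '4th Sunday').
Last Sunday of August 2033: Aug 28 2033.
September 2033 ends with Sunday Sep 25 2033.
Last Sunday of October 2033: Oct 30 2033.
Last Sunday of November 2033: Nov 27 2033.
December 2033 ends with Sunday Dec 25 2033.
Last Sunday of January 2034: Jan 29 2034.

Jan 29 2034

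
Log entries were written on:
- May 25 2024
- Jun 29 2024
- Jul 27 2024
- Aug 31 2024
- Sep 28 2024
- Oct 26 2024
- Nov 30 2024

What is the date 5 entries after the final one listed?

All Saturdays; the gaps (35, 28, 35, 28, 28, 35) vary with month length.
This is the last Saturday of each month.
Last Saturday of December 2024: Dec 28 2024.
Last Saturday of January 2025: Jan 25 2025.
February 2025 ends with Saturday Feb 22 2025.
Last Saturday of March 2025: Mar 29 2025.
April 2025 ends with Saturday Apr 26 2025.

Apr 26 2025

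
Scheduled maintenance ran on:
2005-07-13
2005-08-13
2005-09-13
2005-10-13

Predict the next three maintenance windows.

2005-11-13, 2005-12-13, 2006-01-13

Each date is the 13th; the gaps (31, 31, 30) track the month lengths.
The rule is the 13th of each month.
November 2005: 2005-11-13.
Next: December 2005 → 2005-12-13.
January 2006: 2006-01-13.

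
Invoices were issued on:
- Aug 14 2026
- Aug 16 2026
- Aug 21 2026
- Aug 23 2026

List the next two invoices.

The gap pattern 2, 5, 2 repeats every 2 events.
These are the Fridays and Sundays of each week.
The following Friday is Aug 28 2026.
The following Sunday is Aug 30 2026.

Aug 28 2026, Aug 30 2026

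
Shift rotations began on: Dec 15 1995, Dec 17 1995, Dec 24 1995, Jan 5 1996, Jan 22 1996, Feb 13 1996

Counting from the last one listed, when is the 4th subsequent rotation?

Jun 30 1996

Intervals are 2, 7, 12, 17, 22 days — an arithmetic progression with common difference 5.
Next gap: 27 days. Feb 13 1996 + 27 days = Mar 11 1996.
Next gap: 32 days. Mar 11 1996 + 32 days = Apr 12 1996.
Next gap: 37 days. Apr 12 1996 + 37 days = May 19 1996.
Next gap: 42 days. May 19 1996 + 42 days = Jun 30 1996.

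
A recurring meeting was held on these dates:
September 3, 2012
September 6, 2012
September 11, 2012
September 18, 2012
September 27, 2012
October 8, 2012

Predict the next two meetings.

October 21, 2012; November 5, 2012

Intervals are 3, 5, 7, 9, 11 days — an arithmetic progression with common difference 2.
Next gap: 13 days. October 8, 2012 + 13 days = October 21, 2012.
Next gap: 15 days. October 21, 2012 + 15 days = November 5, 2012.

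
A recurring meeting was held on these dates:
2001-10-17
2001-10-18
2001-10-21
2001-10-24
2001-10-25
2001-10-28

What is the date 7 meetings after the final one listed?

2001-11-14

Gaps: 1, 3, 3, 1, 3 days — not constant, but cyclic with period 3.
The events fall on every Wednesday, Thursday and Sunday.
The following Wednesday is 2001-10-31.
Next Thursday: 2001-11-01.
The following Sunday is 2001-11-04.
Next Wednesday: 2001-11-07.
The following Thursday is 2001-11-08.
The following Sunday is 2001-11-11.
The following Wednesday is 2001-11-14.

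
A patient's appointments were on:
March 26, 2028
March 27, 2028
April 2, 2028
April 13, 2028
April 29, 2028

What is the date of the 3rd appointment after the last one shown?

Gaps: 1, 6, 11, 16 days — each gap is 5 larger than the previous one.
Next gap: 21 days. April 29, 2028 + 21 days = May 20, 2028.
Next gap: 26 days. May 20, 2028 + 26 days = June 15, 2028.
Next gap: 31 days. June 15, 2028 + 31 days = July 16, 2028.

July 16, 2028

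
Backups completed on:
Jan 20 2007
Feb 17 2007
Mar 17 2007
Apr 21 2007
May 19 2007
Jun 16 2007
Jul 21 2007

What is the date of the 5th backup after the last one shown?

Dec 15 2007

These are Saturdays at 28- or 35-day spacing (28, 28, 35, 28, 28, 35).
The pattern: 3rd Saturday of the month.
3rd Saturday of August 2007: Aug 18 2007.
3rd Saturday of September 2007: Sep 15 2007.
October 2007 — 3rd Saturday is Oct 20 2007.
3rd Saturday of November 2007: Nov 17 2007.
3rd Saturday of December 2007: Dec 15 2007.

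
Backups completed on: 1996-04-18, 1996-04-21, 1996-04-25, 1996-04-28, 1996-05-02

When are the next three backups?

Gaps: 3, 4, 3, 4 days — not constant, but cyclic with period 2.
The events fall on every Thursday and Sunday.
The following Sunday is 1996-05-05.
Next Thursday: 1996-05-09.
The following Sunday is 1996-05-12.

1996-05-05, 1996-05-09, 1996-05-12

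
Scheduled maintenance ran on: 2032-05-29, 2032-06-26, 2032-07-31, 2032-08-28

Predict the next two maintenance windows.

These are Saturdays with 28, 35, 28-day gaps.
Each is the final Saturday of its month — 2032-05-29 is past the 28th, so '4th Saturday' doesn't fit.
Last Saturday of September 2032: 2032-09-25.
October 2032 ends with Saturday 2032-10-30.

2032-09-25, 2032-10-30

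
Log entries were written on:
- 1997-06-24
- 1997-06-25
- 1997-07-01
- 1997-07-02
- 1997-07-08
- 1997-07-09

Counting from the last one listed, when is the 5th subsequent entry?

1997-07-29

Gaps: 1, 6, 1, 6, 1 days — not constant, but cyclic with period 2.
The events fall on every Tuesday and Wednesday.
Next Tuesday: 1997-07-15.
Next Wednesday: 1997-07-16.
Next Tuesday: 1997-07-22.
The following Wednesday is 1997-07-23.
The following Tuesday is 1997-07-29.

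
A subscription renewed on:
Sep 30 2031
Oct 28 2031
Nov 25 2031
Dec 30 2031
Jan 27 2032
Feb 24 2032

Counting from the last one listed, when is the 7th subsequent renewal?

Sep 28 2032

Every date is a Tuesday; gaps 28, 28, 35, 28, 28 days.
Each is the last Tuesday of its month (at least one falls on the 29th or later, ruling out '4th Tuesday').
Last Tuesday of March 2032: Mar 30 2032.
Last Tuesday of April 2032: Apr 27 2032.
May 2032 ends with Tuesday May 25 2032.
Last Tuesday of June 2032: Jun 29 2032.
July 2032 ends with Tuesday Jul 27 2032.
August 2032 ends with Tuesday Aug 31 2032.
September 2032 ends with Tuesday Sep 28 2032.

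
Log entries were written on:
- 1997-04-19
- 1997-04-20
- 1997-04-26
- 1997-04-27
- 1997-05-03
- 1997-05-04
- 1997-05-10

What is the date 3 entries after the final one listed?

1997-05-18

Every event lands on a Saturday or Sunday (gaps cycle 1, 6, 1, 6, 1, 6).
So the schedule is: every Saturday and Sunday.
The following Sunday is 1997-05-11.
The following Saturday is 1997-05-17.
Next Sunday: 1997-05-18.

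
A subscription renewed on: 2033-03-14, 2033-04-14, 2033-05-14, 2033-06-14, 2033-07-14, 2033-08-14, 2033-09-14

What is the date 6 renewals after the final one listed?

2034-03-14

The day-of-month is always 14 (31, 30, 31, 30, 31, 31 days between events).
So this recurs on the 14th of each month.
October 2033: 2033-10-14.
Next: November 2033 → 2033-11-14.
Next: December 2033 → 2033-12-14.
Next: January 2034 → 2034-01-14.
February 2034: 2034-02-14.
Next: March 2034 → 2034-03-14.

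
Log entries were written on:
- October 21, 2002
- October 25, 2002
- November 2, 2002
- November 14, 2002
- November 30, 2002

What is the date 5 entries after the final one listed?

Gaps: 4, 8, 12, 16 days — each gap is 4 larger than the previous one.
Next gap: 20 days. November 30, 2002 + 20 days = December 20, 2002.
Next gap: 24 days. December 20, 2002 + 24 days = January 13, 2003.
Next gap: 28 days. January 13, 2003 + 28 days = February 10, 2003.
Next gap: 32 days. February 10, 2003 + 32 days = March 14, 2003.
Next gap: 36 days. March 14, 2003 + 36 days = April 19, 2003.

April 19, 2003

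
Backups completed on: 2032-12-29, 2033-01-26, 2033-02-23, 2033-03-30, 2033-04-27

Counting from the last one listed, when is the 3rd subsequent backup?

2033-07-27

These are Wednesdays with 28, 28, 35, 28-day gaps.
Each is the final Wednesday of its month — 2032-12-29 is past the 28th, so '4th Wednesday' doesn't fit.
May 2033 ends with Wednesday 2033-05-25.
June 2033 ends with Wednesday 2033-06-29.
Last Wednesday of July 2033: 2033-07-27.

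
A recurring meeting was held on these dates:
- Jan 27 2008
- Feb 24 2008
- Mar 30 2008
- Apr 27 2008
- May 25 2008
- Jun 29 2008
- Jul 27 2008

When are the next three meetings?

Aug 31 2008, Sep 28 2008, Oct 26 2008

These are Sundays with 28, 35, 28, 28, 35, 28-day gaps.
Each is the final Sunday of its month — Mar 30 2008 is past the 28th, so '4th Sunday' doesn't fit.
Last Sunday of August 2008: Aug 31 2008.
September 2008 ends with Sunday Sep 28 2008.
Last Sunday of October 2008: Oct 26 2008.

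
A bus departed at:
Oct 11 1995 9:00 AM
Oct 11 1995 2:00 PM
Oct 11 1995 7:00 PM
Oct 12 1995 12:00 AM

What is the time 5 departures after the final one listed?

Gaps: 5, 5, 5 hours — each event is 5 hours after the previous one.
Oct 12 1995 12:00 AM + 5 h = Oct 12 1995 5:00 AM.
Oct 12 1995 5:00 AM + 5 h = Oct 12 1995 10:00 AM.
Oct 12 1995 10:00 AM + 5 h = Oct 12 1995 3:00 PM.
Oct 12 1995 3:00 PM + 5 h = Oct 12 1995 8:00 PM.
Oct 12 1995 8:00 PM + 5 h = Oct 13 1995 1:00 AM.

Oct 13 1995 1:00 AM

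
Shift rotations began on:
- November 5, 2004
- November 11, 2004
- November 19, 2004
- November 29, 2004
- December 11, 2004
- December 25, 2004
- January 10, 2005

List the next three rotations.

The spacing grows by 2 each time: 6, 8, 10, 12, 14, 16 days.
Next gap: 18 days. January 10, 2005 + 18 days = January 28, 2005.
Next gap: 20 days. January 28, 2005 + 20 days = February 17, 2005.
Next gap: 22 days. February 17, 2005 + 22 days = March 11, 2005.

January 28, 2005; February 17, 2005; March 11, 2005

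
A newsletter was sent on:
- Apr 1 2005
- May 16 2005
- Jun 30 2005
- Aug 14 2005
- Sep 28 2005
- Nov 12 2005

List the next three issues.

Every event comes 45 days after the last (45, 45, 45, 45, 45).
Nov 12 2005 + 45 days = Dec 27 2005.
Dec 27 2005 + 45 days = Feb 10 2006.
Feb 10 2006 + 45 days = Mar 27 2006.

Dec 27 2005, Feb 10 2006, Mar 27 2006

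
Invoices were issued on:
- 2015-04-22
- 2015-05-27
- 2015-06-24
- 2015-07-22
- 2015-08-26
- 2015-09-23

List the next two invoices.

2015-10-28, 2015-11-25

These are Wednesdays at 28- or 35-day spacing (35, 28, 28, 35, 28).
The pattern: 4th Wednesday of the month.
October 2015 — 4th Wednesday is 2015-10-28.
4th Wednesday of November 2015: 2015-11-25.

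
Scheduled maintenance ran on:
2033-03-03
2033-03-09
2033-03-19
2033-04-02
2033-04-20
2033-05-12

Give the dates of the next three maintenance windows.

2033-06-07, 2033-07-07, 2033-08-10

Gaps: 6, 10, 14, 18, 22 days — each gap is 4 larger than the previous one.
Next gap: 26 days. 2033-05-12 + 26 days = 2033-06-07.
Next gap: 30 days. 2033-06-07 + 30 days = 2033-07-07.
Next gap: 34 days. 2033-07-07 + 34 days = 2033-08-10.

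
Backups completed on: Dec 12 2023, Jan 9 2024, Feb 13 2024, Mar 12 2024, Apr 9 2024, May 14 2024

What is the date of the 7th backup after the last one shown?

Gaps: 28, 35, 28, 28, 35 days — a mix of 28 and 35. Every date is a Tuesday.
Each is the 2nd Tuesday of its month.
June 2024 — 2nd Tuesday is Jun 11 2024.
July 2024 — 2nd Tuesday is Jul 9 2024.
August 2024 — 2nd Tuesday is Aug 13 2024.
2nd Tuesday of September 2024: Sep 10 2024.
October 2024 — 2nd Tuesday is Oct 8 2024.
November 2024 — 2nd Tuesday is Nov 12 2024.
December 2024 — 2nd Tuesday is Dec 10 2024.

Dec 10 2024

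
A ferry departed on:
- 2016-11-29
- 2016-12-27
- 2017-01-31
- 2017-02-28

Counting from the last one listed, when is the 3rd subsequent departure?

2017-05-30

Every date is a Tuesday; gaps 28, 35, 28 days.
Each is the last Tuesday of its month (at least one falls on the 29th or later, ruling out '4th Tuesday').
March 2017 ends with Tuesday 2017-03-28.
April 2017 ends with Tuesday 2017-04-25.
May 2017 ends with Tuesday 2017-05-30.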